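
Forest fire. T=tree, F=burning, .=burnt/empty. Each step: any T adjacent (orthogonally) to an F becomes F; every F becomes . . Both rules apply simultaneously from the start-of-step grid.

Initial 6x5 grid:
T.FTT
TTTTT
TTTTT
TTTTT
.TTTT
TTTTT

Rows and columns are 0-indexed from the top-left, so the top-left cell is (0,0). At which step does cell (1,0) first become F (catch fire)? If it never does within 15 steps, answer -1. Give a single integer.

Step 1: cell (1,0)='T' (+2 fires, +1 burnt)
Step 2: cell (1,0)='T' (+4 fires, +2 burnt)
Step 3: cell (1,0)='F' (+5 fires, +4 burnt)
  -> target ignites at step 3
Step 4: cell (1,0)='.' (+6 fires, +5 burnt)
Step 5: cell (1,0)='.' (+5 fires, +6 burnt)
Step 6: cell (1,0)='.' (+3 fires, +5 burnt)
Step 7: cell (1,0)='.' (+2 fires, +3 burnt)
Step 8: cell (1,0)='.' (+0 fires, +2 burnt)
  fire out at step 8

3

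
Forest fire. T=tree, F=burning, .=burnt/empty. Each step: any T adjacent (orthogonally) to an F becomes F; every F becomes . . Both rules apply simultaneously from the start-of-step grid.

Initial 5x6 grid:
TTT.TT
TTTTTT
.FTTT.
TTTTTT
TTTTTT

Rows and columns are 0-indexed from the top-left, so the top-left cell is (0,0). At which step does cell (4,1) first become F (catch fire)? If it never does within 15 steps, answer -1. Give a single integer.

Step 1: cell (4,1)='T' (+3 fires, +1 burnt)
Step 2: cell (4,1)='F' (+7 fires, +3 burnt)
  -> target ignites at step 2
Step 3: cell (4,1)='.' (+7 fires, +7 burnt)
Step 4: cell (4,1)='.' (+3 fires, +7 burnt)
Step 5: cell (4,1)='.' (+4 fires, +3 burnt)
Step 6: cell (4,1)='.' (+2 fires, +4 burnt)
Step 7: cell (4,1)='.' (+0 fires, +2 burnt)
  fire out at step 7

2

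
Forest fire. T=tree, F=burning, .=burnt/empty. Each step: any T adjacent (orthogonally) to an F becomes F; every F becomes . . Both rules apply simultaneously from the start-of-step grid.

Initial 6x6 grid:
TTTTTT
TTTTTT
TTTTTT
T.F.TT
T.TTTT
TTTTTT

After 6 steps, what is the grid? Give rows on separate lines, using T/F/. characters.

Step 1: 2 trees catch fire, 1 burn out
  TTTTTT
  TTTTTT
  TTFTTT
  T...TT
  T.FTTT
  TTTTTT
Step 2: 5 trees catch fire, 2 burn out
  TTTTTT
  TTFTTT
  TF.FTT
  T...TT
  T..FTT
  TTFTTT
Step 3: 8 trees catch fire, 5 burn out
  TTFTTT
  TF.FTT
  F...FT
  T...TT
  T...FT
  TF.FTT
Step 4: 10 trees catch fire, 8 burn out
  TF.FTT
  F...FT
  .....F
  F...FT
  T....F
  F...FT
Step 5: 6 trees catch fire, 10 burn out
  F...FT
  .....F
  ......
  .....F
  F.....
  .....F
Step 6: 1 trees catch fire, 6 burn out
  .....F
  ......
  ......
  ......
  ......
  ......

.....F
......
......
......
......
......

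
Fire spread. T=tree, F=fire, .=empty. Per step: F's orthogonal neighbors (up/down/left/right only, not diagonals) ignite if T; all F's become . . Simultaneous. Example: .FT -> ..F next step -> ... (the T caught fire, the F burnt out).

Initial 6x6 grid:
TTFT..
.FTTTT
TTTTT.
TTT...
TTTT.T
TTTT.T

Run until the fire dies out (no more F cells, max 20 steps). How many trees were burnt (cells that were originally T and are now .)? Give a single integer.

Answer: 23

Derivation:
Step 1: +4 fires, +2 burnt (F count now 4)
Step 2: +5 fires, +4 burnt (F count now 5)
Step 3: +5 fires, +5 burnt (F count now 5)
Step 4: +5 fires, +5 burnt (F count now 5)
Step 5: +3 fires, +5 burnt (F count now 3)
Step 6: +1 fires, +3 burnt (F count now 1)
Step 7: +0 fires, +1 burnt (F count now 0)
Fire out after step 7
Initially T: 25, now '.': 34
Total burnt (originally-T cells now '.'): 23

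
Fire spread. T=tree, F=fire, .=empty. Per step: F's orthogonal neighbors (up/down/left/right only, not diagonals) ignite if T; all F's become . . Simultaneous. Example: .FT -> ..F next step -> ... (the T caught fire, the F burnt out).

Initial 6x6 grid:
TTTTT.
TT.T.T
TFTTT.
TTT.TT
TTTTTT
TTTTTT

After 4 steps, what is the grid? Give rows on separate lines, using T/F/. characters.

Step 1: 4 trees catch fire, 1 burn out
  TTTTT.
  TF.T.T
  F.FTT.
  TFT.TT
  TTTTTT
  TTTTTT
Step 2: 6 trees catch fire, 4 burn out
  TFTTT.
  F..T.T
  ...FT.
  F.F.TT
  TFTTTT
  TTTTTT
Step 3: 7 trees catch fire, 6 burn out
  F.FTT.
  ...F.T
  ....F.
  ....TT
  F.FTTT
  TFTTTT
Step 4: 5 trees catch fire, 7 burn out
  ...FT.
  .....T
  ......
  ....FT
  ...FTT
  F.FTTT

...FT.
.....T
......
....FT
...FTT
F.FTTT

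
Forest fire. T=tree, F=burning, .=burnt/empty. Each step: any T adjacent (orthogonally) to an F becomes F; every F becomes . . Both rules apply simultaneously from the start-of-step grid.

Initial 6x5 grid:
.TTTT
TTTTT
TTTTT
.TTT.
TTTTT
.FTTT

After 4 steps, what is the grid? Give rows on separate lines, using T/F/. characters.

Step 1: 2 trees catch fire, 1 burn out
  .TTTT
  TTTTT
  TTTTT
  .TTT.
  TFTTT
  ..FTT
Step 2: 4 trees catch fire, 2 burn out
  .TTTT
  TTTTT
  TTTTT
  .FTT.
  F.FTT
  ...FT
Step 3: 4 trees catch fire, 4 burn out
  .TTTT
  TTTTT
  TFTTT
  ..FT.
  ...FT
  ....F
Step 4: 5 trees catch fire, 4 burn out
  .TTTT
  TFTTT
  F.FTT
  ...F.
  ....F
  .....

.TTTT
TFTTT
F.FTT
...F.
....F
.....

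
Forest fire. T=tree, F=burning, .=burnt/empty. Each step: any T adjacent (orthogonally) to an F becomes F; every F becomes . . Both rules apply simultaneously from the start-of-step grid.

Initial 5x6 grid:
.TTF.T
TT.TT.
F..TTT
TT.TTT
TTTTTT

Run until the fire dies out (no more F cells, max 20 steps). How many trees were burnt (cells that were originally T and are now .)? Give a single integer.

Answer: 20

Derivation:
Step 1: +4 fires, +2 burnt (F count now 4)
Step 2: +6 fires, +4 burnt (F count now 6)
Step 3: +3 fires, +6 burnt (F count now 3)
Step 4: +4 fires, +3 burnt (F count now 4)
Step 5: +2 fires, +4 burnt (F count now 2)
Step 6: +1 fires, +2 burnt (F count now 1)
Step 7: +0 fires, +1 burnt (F count now 0)
Fire out after step 7
Initially T: 21, now '.': 29
Total burnt (originally-T cells now '.'): 20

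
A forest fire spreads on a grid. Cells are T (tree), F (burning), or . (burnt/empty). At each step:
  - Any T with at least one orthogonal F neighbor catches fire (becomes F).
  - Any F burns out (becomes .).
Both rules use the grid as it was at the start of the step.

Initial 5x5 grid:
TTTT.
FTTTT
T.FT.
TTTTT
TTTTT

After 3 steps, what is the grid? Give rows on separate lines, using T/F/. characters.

Step 1: 6 trees catch fire, 2 burn out
  FTTT.
  .FFTT
  F..F.
  TTFTT
  TTTTT
Step 2: 7 trees catch fire, 6 burn out
  .FFT.
  ...FT
  .....
  FF.FT
  TTFTT
Step 3: 6 trees catch fire, 7 burn out
  ...F.
  ....F
  .....
  ....F
  FF.FT

...F.
....F
.....
....F
FF.FT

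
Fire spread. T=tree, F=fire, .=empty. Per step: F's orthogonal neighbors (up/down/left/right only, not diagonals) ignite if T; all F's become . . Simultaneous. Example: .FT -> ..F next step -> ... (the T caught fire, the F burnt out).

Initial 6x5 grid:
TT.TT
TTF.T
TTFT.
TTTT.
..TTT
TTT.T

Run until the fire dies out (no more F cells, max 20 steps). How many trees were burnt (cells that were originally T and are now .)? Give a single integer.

Step 1: +4 fires, +2 burnt (F count now 4)
Step 2: +6 fires, +4 burnt (F count now 6)
Step 3: +4 fires, +6 burnt (F count now 4)
Step 4: +2 fires, +4 burnt (F count now 2)
Step 5: +2 fires, +2 burnt (F count now 2)
Step 6: +0 fires, +2 burnt (F count now 0)
Fire out after step 6
Initially T: 21, now '.': 27
Total burnt (originally-T cells now '.'): 18

Answer: 18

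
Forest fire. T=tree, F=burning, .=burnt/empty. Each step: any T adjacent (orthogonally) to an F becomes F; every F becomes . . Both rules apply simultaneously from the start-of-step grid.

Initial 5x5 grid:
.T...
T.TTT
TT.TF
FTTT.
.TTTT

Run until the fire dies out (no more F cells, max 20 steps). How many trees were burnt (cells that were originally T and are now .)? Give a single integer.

Step 1: +4 fires, +2 burnt (F count now 4)
Step 2: +6 fires, +4 burnt (F count now 6)
Step 3: +3 fires, +6 burnt (F count now 3)
Step 4: +1 fires, +3 burnt (F count now 1)
Step 5: +0 fires, +1 burnt (F count now 0)
Fire out after step 5
Initially T: 15, now '.': 24
Total burnt (originally-T cells now '.'): 14

Answer: 14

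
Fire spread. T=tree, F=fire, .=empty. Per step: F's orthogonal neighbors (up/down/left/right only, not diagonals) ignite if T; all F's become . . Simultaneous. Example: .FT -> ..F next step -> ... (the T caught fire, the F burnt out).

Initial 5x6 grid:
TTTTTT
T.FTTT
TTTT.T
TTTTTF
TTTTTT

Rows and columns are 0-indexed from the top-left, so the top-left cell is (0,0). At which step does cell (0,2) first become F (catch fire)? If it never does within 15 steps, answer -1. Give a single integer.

Step 1: cell (0,2)='F' (+6 fires, +2 burnt)
  -> target ignites at step 1
Step 2: cell (0,2)='.' (+9 fires, +6 burnt)
Step 3: cell (0,2)='.' (+7 fires, +9 burnt)
Step 4: cell (0,2)='.' (+3 fires, +7 burnt)
Step 5: cell (0,2)='.' (+1 fires, +3 burnt)
Step 6: cell (0,2)='.' (+0 fires, +1 burnt)
  fire out at step 6

1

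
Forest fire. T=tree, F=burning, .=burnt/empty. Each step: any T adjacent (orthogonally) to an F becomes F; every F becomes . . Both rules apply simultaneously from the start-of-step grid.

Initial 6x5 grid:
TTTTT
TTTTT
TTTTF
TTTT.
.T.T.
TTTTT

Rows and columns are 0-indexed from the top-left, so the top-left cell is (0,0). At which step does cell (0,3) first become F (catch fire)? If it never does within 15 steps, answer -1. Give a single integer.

Step 1: cell (0,3)='T' (+2 fires, +1 burnt)
Step 2: cell (0,3)='T' (+4 fires, +2 burnt)
Step 3: cell (0,3)='F' (+5 fires, +4 burnt)
  -> target ignites at step 3
Step 4: cell (0,3)='.' (+5 fires, +5 burnt)
Step 5: cell (0,3)='.' (+6 fires, +5 burnt)
Step 6: cell (0,3)='.' (+2 fires, +6 burnt)
Step 7: cell (0,3)='.' (+1 fires, +2 burnt)
Step 8: cell (0,3)='.' (+0 fires, +1 burnt)
  fire out at step 8

3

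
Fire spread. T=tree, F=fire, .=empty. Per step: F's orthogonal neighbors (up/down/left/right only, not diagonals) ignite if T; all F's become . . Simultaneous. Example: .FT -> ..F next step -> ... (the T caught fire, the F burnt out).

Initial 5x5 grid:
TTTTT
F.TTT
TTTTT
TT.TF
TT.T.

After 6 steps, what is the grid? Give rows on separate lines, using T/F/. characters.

Step 1: 4 trees catch fire, 2 burn out
  FTTTT
  ..TTT
  FTTTF
  TT.F.
  TT.T.
Step 2: 6 trees catch fire, 4 burn out
  .FTTT
  ..TTF
  .FTF.
  FT...
  TT.F.
Step 3: 6 trees catch fire, 6 burn out
  ..FTF
  ..TF.
  ..F..
  .F...
  FT...
Step 4: 3 trees catch fire, 6 burn out
  ...F.
  ..F..
  .....
  .....
  .F...
Step 5: 0 trees catch fire, 3 burn out
  .....
  .....
  .....
  .....
  .....
Step 6: 0 trees catch fire, 0 burn out
  .....
  .....
  .....
  .....
  .....

.....
.....
.....
.....
.....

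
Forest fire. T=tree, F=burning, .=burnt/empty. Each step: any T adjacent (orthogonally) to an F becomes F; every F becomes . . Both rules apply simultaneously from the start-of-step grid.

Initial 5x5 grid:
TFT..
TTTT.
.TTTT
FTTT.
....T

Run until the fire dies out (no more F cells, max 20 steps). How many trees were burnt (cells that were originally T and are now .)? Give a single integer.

Step 1: +4 fires, +2 burnt (F count now 4)
Step 2: +4 fires, +4 burnt (F count now 4)
Step 3: +3 fires, +4 burnt (F count now 3)
Step 4: +1 fires, +3 burnt (F count now 1)
Step 5: +1 fires, +1 burnt (F count now 1)
Step 6: +0 fires, +1 burnt (F count now 0)
Fire out after step 6
Initially T: 14, now '.': 24
Total burnt (originally-T cells now '.'): 13

Answer: 13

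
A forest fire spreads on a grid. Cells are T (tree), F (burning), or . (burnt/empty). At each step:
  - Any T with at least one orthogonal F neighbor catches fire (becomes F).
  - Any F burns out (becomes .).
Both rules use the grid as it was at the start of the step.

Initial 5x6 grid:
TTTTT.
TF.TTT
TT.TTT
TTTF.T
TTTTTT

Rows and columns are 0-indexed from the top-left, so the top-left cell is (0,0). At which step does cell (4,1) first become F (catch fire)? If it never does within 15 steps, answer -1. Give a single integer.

Step 1: cell (4,1)='T' (+6 fires, +2 burnt)
Step 2: cell (4,1)='T' (+8 fires, +6 burnt)
Step 3: cell (4,1)='F' (+6 fires, +8 burnt)
  -> target ignites at step 3
Step 4: cell (4,1)='.' (+4 fires, +6 burnt)
Step 5: cell (4,1)='.' (+0 fires, +4 burnt)
  fire out at step 5

3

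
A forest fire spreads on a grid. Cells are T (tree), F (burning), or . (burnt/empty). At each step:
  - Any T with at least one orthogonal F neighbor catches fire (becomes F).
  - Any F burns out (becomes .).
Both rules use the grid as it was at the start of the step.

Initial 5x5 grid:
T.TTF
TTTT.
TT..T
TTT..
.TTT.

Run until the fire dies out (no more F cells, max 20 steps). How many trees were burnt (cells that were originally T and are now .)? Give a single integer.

Step 1: +1 fires, +1 burnt (F count now 1)
Step 2: +2 fires, +1 burnt (F count now 2)
Step 3: +1 fires, +2 burnt (F count now 1)
Step 4: +1 fires, +1 burnt (F count now 1)
Step 5: +2 fires, +1 burnt (F count now 2)
Step 6: +3 fires, +2 burnt (F count now 3)
Step 7: +3 fires, +3 burnt (F count now 3)
Step 8: +1 fires, +3 burnt (F count now 1)
Step 9: +1 fires, +1 burnt (F count now 1)
Step 10: +0 fires, +1 burnt (F count now 0)
Fire out after step 10
Initially T: 16, now '.': 24
Total burnt (originally-T cells now '.'): 15

Answer: 15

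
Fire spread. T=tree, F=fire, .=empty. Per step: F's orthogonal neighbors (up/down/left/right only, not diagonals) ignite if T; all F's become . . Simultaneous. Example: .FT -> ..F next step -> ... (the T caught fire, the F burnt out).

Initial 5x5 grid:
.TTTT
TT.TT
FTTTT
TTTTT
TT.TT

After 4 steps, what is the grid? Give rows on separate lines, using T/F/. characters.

Step 1: 3 trees catch fire, 1 burn out
  .TTTT
  FT.TT
  .FTTT
  FTTTT
  TT.TT
Step 2: 4 trees catch fire, 3 burn out
  .TTTT
  .F.TT
  ..FTT
  .FTTT
  FT.TT
Step 3: 4 trees catch fire, 4 burn out
  .FTTT
  ...TT
  ...FT
  ..FTT
  .F.TT
Step 4: 4 trees catch fire, 4 burn out
  ..FTT
  ...FT
  ....F
  ...FT
  ...TT

..FTT
...FT
....F
...FT
...TT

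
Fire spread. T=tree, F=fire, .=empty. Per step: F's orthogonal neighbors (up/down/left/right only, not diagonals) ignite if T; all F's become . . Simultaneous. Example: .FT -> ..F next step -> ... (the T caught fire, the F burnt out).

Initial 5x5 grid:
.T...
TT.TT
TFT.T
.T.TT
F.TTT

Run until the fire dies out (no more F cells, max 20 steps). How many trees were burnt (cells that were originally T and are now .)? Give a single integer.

Step 1: +4 fires, +2 burnt (F count now 4)
Step 2: +2 fires, +4 burnt (F count now 2)
Step 3: +0 fires, +2 burnt (F count now 0)
Fire out after step 3
Initially T: 14, now '.': 17
Total burnt (originally-T cells now '.'): 6

Answer: 6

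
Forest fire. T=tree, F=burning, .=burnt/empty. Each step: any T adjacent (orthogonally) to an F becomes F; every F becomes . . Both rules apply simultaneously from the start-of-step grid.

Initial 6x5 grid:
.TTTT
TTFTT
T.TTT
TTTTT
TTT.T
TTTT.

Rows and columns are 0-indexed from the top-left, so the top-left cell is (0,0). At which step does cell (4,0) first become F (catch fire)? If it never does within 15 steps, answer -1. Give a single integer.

Step 1: cell (4,0)='T' (+4 fires, +1 burnt)
Step 2: cell (4,0)='T' (+6 fires, +4 burnt)
Step 3: cell (4,0)='T' (+6 fires, +6 burnt)
Step 4: cell (4,0)='T' (+4 fires, +6 burnt)
Step 5: cell (4,0)='F' (+4 fires, +4 burnt)
  -> target ignites at step 5
Step 6: cell (4,0)='.' (+1 fires, +4 burnt)
Step 7: cell (4,0)='.' (+0 fires, +1 burnt)
  fire out at step 7

5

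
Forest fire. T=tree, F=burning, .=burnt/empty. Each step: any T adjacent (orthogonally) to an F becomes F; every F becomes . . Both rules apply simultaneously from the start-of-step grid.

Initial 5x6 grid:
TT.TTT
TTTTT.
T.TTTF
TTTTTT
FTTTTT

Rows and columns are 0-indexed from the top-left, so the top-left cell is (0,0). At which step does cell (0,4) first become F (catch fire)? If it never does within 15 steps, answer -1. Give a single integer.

Step 1: cell (0,4)='T' (+4 fires, +2 burnt)
Step 2: cell (0,4)='T' (+7 fires, +4 burnt)
Step 3: cell (0,4)='F' (+8 fires, +7 burnt)
  -> target ignites at step 3
Step 4: cell (0,4)='.' (+5 fires, +8 burnt)
Step 5: cell (0,4)='.' (+1 fires, +5 burnt)
Step 6: cell (0,4)='.' (+0 fires, +1 burnt)
  fire out at step 6

3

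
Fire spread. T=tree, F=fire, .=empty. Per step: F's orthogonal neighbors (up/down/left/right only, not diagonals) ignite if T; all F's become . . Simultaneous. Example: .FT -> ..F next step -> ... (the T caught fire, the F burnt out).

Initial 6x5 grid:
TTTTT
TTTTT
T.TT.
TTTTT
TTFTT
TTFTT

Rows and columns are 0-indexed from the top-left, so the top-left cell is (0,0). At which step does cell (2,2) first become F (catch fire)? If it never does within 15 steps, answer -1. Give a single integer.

Step 1: cell (2,2)='T' (+5 fires, +2 burnt)
Step 2: cell (2,2)='F' (+7 fires, +5 burnt)
  -> target ignites at step 2
Step 3: cell (2,2)='.' (+4 fires, +7 burnt)
Step 4: cell (2,2)='.' (+4 fires, +4 burnt)
Step 5: cell (2,2)='.' (+4 fires, +4 burnt)
Step 6: cell (2,2)='.' (+2 fires, +4 burnt)
Step 7: cell (2,2)='.' (+0 fires, +2 burnt)
  fire out at step 7

2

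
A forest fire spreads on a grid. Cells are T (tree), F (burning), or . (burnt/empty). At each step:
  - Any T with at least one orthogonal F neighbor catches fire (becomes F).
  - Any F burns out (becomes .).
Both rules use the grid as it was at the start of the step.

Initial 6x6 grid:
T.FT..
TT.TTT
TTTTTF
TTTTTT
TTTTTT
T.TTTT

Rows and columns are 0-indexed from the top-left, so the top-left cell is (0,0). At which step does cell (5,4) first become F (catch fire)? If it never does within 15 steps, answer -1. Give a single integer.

Step 1: cell (5,4)='T' (+4 fires, +2 burnt)
Step 2: cell (5,4)='T' (+5 fires, +4 burnt)
Step 3: cell (5,4)='T' (+4 fires, +5 burnt)
Step 4: cell (5,4)='F' (+4 fires, +4 burnt)
  -> target ignites at step 4
Step 5: cell (5,4)='.' (+5 fires, +4 burnt)
Step 6: cell (5,4)='.' (+4 fires, +5 burnt)
Step 7: cell (5,4)='.' (+2 fires, +4 burnt)
Step 8: cell (5,4)='.' (+1 fires, +2 burnt)
Step 9: cell (5,4)='.' (+0 fires, +1 burnt)
  fire out at step 9

4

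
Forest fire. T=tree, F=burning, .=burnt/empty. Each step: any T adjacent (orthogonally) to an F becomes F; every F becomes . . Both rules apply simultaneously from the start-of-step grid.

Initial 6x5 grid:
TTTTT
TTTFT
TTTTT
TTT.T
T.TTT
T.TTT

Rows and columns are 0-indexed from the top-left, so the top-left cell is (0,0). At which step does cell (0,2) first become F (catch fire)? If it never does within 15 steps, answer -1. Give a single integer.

Step 1: cell (0,2)='T' (+4 fires, +1 burnt)
Step 2: cell (0,2)='F' (+5 fires, +4 burnt)
  -> target ignites at step 2
Step 3: cell (0,2)='.' (+5 fires, +5 burnt)
Step 4: cell (0,2)='.' (+5 fires, +5 burnt)
Step 5: cell (0,2)='.' (+4 fires, +5 burnt)
Step 6: cell (0,2)='.' (+2 fires, +4 burnt)
Step 7: cell (0,2)='.' (+1 fires, +2 burnt)
Step 8: cell (0,2)='.' (+0 fires, +1 burnt)
  fire out at step 8

2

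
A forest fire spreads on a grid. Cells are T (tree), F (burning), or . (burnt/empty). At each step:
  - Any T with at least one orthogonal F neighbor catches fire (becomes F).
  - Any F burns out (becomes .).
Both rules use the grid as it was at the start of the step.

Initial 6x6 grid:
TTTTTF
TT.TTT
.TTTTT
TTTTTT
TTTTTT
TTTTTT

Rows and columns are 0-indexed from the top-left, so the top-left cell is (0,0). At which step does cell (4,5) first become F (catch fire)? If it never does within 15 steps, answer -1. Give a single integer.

Step 1: cell (4,5)='T' (+2 fires, +1 burnt)
Step 2: cell (4,5)='T' (+3 fires, +2 burnt)
Step 3: cell (4,5)='T' (+4 fires, +3 burnt)
Step 4: cell (4,5)='F' (+4 fires, +4 burnt)
  -> target ignites at step 4
Step 5: cell (4,5)='.' (+6 fires, +4 burnt)
Step 6: cell (4,5)='.' (+5 fires, +6 burnt)
Step 7: cell (4,5)='.' (+3 fires, +5 burnt)
Step 8: cell (4,5)='.' (+3 fires, +3 burnt)
Step 9: cell (4,5)='.' (+2 fires, +3 burnt)
Step 10: cell (4,5)='.' (+1 fires, +2 burnt)
Step 11: cell (4,5)='.' (+0 fires, +1 burnt)
  fire out at step 11

4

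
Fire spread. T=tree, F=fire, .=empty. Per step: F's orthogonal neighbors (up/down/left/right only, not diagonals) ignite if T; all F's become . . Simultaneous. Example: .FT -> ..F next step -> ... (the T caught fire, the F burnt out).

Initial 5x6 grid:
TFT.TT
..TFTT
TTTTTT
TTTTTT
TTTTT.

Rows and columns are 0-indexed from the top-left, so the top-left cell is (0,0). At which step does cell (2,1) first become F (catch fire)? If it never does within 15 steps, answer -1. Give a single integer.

Step 1: cell (2,1)='T' (+5 fires, +2 burnt)
Step 2: cell (2,1)='T' (+5 fires, +5 burnt)
Step 3: cell (2,1)='F' (+6 fires, +5 burnt)
  -> target ignites at step 3
Step 4: cell (2,1)='.' (+5 fires, +6 burnt)
Step 5: cell (2,1)='.' (+2 fires, +5 burnt)
Step 6: cell (2,1)='.' (+1 fires, +2 burnt)
Step 7: cell (2,1)='.' (+0 fires, +1 burnt)
  fire out at step 7

3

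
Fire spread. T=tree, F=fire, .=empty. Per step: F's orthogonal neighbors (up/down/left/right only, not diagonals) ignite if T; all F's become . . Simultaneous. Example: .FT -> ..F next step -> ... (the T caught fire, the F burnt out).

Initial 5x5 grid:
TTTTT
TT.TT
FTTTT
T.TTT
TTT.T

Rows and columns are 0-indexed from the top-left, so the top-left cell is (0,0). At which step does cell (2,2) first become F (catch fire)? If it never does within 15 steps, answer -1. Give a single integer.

Step 1: cell (2,2)='T' (+3 fires, +1 burnt)
Step 2: cell (2,2)='F' (+4 fires, +3 burnt)
  -> target ignites at step 2
Step 3: cell (2,2)='.' (+4 fires, +4 burnt)
Step 4: cell (2,2)='.' (+5 fires, +4 burnt)
Step 5: cell (2,2)='.' (+3 fires, +5 burnt)
Step 6: cell (2,2)='.' (+2 fires, +3 burnt)
Step 7: cell (2,2)='.' (+0 fires, +2 burnt)
  fire out at step 7

2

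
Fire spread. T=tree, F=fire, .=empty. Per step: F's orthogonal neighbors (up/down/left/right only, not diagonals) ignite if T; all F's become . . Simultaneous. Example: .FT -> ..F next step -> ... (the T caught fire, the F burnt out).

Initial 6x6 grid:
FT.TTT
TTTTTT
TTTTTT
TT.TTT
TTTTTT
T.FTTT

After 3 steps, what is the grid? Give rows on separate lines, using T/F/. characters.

Step 1: 4 trees catch fire, 2 burn out
  .F.TTT
  FTTTTT
  TTTTTT
  TT.TTT
  TTFTTT
  T..FTT
Step 2: 5 trees catch fire, 4 burn out
  ...TTT
  .FTTTT
  FTTTTT
  TT.TTT
  TF.FTT
  T...FT
Step 3: 8 trees catch fire, 5 burn out
  ...TTT
  ..FTTT
  .FTTTT
  FF.FTT
  F...FT
  T....F

...TTT
..FTTT
.FTTTT
FF.FTT
F...FT
T....F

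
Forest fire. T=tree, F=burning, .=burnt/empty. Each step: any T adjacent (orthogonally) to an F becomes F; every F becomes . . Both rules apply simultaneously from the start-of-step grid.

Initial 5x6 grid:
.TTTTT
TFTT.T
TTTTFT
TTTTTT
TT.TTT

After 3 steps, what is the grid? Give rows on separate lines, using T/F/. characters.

Step 1: 7 trees catch fire, 2 burn out
  .FTTTT
  F.FT.T
  TFTF.F
  TTTTFT
  TT.TTT
Step 2: 9 trees catch fire, 7 burn out
  ..FTTT
  ...F.F
  F.F...
  TFTF.F
  TT.TFT
Step 3: 7 trees catch fire, 9 burn out
  ...FTF
  ......
  ......
  F.F...
  TF.F.F

...FTF
......
......
F.F...
TF.F.F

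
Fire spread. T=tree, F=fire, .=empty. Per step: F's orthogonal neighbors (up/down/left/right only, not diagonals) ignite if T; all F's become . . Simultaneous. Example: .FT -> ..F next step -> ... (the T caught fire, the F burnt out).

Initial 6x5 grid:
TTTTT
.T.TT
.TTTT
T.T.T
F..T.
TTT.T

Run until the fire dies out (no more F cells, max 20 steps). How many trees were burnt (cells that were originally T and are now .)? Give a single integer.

Step 1: +2 fires, +1 burnt (F count now 2)
Step 2: +1 fires, +2 burnt (F count now 1)
Step 3: +1 fires, +1 burnt (F count now 1)
Step 4: +0 fires, +1 burnt (F count now 0)
Fire out after step 4
Initially T: 20, now '.': 14
Total burnt (originally-T cells now '.'): 4

Answer: 4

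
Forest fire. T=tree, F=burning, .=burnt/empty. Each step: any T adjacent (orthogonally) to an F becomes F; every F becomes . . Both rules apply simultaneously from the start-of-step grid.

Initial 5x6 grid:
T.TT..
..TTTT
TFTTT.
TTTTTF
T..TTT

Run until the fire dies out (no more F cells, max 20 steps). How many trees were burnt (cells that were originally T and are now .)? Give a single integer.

Answer: 19

Derivation:
Step 1: +5 fires, +2 burnt (F count now 5)
Step 2: +7 fires, +5 burnt (F count now 7)
Step 3: +5 fires, +7 burnt (F count now 5)
Step 4: +2 fires, +5 burnt (F count now 2)
Step 5: +0 fires, +2 burnt (F count now 0)
Fire out after step 5
Initially T: 20, now '.': 29
Total burnt (originally-T cells now '.'): 19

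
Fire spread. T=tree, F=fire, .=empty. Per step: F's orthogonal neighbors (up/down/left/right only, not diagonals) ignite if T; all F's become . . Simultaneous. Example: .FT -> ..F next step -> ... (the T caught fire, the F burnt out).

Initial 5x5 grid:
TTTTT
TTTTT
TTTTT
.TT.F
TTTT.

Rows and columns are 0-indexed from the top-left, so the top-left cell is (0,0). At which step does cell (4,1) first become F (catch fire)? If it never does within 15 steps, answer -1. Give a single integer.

Step 1: cell (4,1)='T' (+1 fires, +1 burnt)
Step 2: cell (4,1)='T' (+2 fires, +1 burnt)
Step 3: cell (4,1)='T' (+3 fires, +2 burnt)
Step 4: cell (4,1)='T' (+4 fires, +3 burnt)
Step 5: cell (4,1)='T' (+5 fires, +4 burnt)
Step 6: cell (4,1)='F' (+4 fires, +5 burnt)
  -> target ignites at step 6
Step 7: cell (4,1)='.' (+2 fires, +4 burnt)
Step 8: cell (4,1)='.' (+0 fires, +2 burnt)
  fire out at step 8

6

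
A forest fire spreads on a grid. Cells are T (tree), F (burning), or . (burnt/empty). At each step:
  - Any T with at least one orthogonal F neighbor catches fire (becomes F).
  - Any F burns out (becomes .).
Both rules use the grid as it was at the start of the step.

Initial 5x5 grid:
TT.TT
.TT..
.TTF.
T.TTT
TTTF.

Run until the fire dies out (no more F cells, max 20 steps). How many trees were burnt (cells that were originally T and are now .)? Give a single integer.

Answer: 13

Derivation:
Step 1: +3 fires, +2 burnt (F count now 3)
Step 2: +5 fires, +3 burnt (F count now 5)
Step 3: +2 fires, +5 burnt (F count now 2)
Step 4: +2 fires, +2 burnt (F count now 2)
Step 5: +1 fires, +2 burnt (F count now 1)
Step 6: +0 fires, +1 burnt (F count now 0)
Fire out after step 6
Initially T: 15, now '.': 23
Total burnt (originally-T cells now '.'): 13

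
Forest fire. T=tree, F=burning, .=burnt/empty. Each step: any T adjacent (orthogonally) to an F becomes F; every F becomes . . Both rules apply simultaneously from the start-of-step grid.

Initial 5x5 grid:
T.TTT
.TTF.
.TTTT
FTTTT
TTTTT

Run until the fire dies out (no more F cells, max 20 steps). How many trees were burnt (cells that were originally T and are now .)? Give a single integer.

Answer: 18

Derivation:
Step 1: +5 fires, +2 burnt (F count now 5)
Step 2: +9 fires, +5 burnt (F count now 9)
Step 3: +3 fires, +9 burnt (F count now 3)
Step 4: +1 fires, +3 burnt (F count now 1)
Step 5: +0 fires, +1 burnt (F count now 0)
Fire out after step 5
Initially T: 19, now '.': 24
Total burnt (originally-T cells now '.'): 18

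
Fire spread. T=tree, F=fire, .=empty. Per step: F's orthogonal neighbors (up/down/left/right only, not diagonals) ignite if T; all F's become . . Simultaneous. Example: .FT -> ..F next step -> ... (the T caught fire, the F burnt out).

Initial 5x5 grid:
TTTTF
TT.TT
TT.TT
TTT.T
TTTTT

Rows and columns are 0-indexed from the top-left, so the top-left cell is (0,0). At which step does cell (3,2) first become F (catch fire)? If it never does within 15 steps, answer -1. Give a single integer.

Step 1: cell (3,2)='T' (+2 fires, +1 burnt)
Step 2: cell (3,2)='T' (+3 fires, +2 burnt)
Step 3: cell (3,2)='T' (+3 fires, +3 burnt)
Step 4: cell (3,2)='T' (+3 fires, +3 burnt)
Step 5: cell (3,2)='T' (+3 fires, +3 burnt)
Step 6: cell (3,2)='T' (+3 fires, +3 burnt)
Step 7: cell (3,2)='F' (+3 fires, +3 burnt)
  -> target ignites at step 7
Step 8: cell (3,2)='.' (+1 fires, +3 burnt)
Step 9: cell (3,2)='.' (+0 fires, +1 burnt)
  fire out at step 9

7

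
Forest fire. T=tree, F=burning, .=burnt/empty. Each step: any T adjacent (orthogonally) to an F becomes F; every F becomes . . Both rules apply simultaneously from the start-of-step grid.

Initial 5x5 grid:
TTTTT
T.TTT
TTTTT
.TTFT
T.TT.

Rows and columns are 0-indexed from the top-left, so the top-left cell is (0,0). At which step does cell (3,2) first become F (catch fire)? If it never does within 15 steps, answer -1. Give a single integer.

Step 1: cell (3,2)='F' (+4 fires, +1 burnt)
  -> target ignites at step 1
Step 2: cell (3,2)='.' (+5 fires, +4 burnt)
Step 3: cell (3,2)='.' (+4 fires, +5 burnt)
Step 4: cell (3,2)='.' (+3 fires, +4 burnt)
Step 5: cell (3,2)='.' (+2 fires, +3 burnt)
Step 6: cell (3,2)='.' (+1 fires, +2 burnt)
Step 7: cell (3,2)='.' (+0 fires, +1 burnt)
  fire out at step 7

1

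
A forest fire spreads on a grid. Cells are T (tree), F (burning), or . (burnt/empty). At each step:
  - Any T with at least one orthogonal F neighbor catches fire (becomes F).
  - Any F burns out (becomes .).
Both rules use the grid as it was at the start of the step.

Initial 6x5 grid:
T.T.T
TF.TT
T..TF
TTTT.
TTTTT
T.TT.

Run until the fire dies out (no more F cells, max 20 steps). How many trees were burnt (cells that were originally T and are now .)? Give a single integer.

Answer: 19

Derivation:
Step 1: +3 fires, +2 burnt (F count now 3)
Step 2: +5 fires, +3 burnt (F count now 5)
Step 3: +3 fires, +5 burnt (F count now 3)
Step 4: +5 fires, +3 burnt (F count now 5)
Step 5: +3 fires, +5 burnt (F count now 3)
Step 6: +0 fires, +3 burnt (F count now 0)
Fire out after step 6
Initially T: 20, now '.': 29
Total burnt (originally-T cells now '.'): 19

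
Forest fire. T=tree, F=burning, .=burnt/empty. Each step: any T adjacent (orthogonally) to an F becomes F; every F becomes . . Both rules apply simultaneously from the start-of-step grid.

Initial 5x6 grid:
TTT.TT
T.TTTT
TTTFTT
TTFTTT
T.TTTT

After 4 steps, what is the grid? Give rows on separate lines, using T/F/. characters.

Step 1: 6 trees catch fire, 2 burn out
  TTT.TT
  T.TFTT
  TTF.FT
  TF.FTT
  T.FTTT
Step 2: 7 trees catch fire, 6 burn out
  TTT.TT
  T.F.FT
  TF...F
  F...FT
  T..FTT
Step 3: 7 trees catch fire, 7 burn out
  TTF.FT
  T....F
  F.....
  .....F
  F...FT
Step 4: 4 trees catch fire, 7 burn out
  TF...F
  F.....
  ......
  ......
  .....F

TF...F
F.....
......
......
.....F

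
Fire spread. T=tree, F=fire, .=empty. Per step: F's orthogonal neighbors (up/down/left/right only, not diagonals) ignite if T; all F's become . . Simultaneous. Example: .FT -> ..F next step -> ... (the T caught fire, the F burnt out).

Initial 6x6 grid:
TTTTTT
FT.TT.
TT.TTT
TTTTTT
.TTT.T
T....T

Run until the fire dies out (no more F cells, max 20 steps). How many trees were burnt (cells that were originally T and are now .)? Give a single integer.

Answer: 25

Derivation:
Step 1: +3 fires, +1 burnt (F count now 3)
Step 2: +3 fires, +3 burnt (F count now 3)
Step 3: +2 fires, +3 burnt (F count now 2)
Step 4: +3 fires, +2 burnt (F count now 3)
Step 5: +4 fires, +3 burnt (F count now 4)
Step 6: +5 fires, +4 burnt (F count now 5)
Step 7: +2 fires, +5 burnt (F count now 2)
Step 8: +2 fires, +2 burnt (F count now 2)
Step 9: +1 fires, +2 burnt (F count now 1)
Step 10: +0 fires, +1 burnt (F count now 0)
Fire out after step 10
Initially T: 26, now '.': 35
Total burnt (originally-T cells now '.'): 25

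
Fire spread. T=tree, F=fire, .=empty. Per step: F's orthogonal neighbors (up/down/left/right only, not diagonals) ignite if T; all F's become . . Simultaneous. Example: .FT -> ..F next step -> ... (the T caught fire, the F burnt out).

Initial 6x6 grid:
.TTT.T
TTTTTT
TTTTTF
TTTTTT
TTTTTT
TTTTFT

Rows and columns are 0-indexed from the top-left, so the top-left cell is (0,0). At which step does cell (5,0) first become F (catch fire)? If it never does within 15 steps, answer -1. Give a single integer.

Step 1: cell (5,0)='T' (+6 fires, +2 burnt)
Step 2: cell (5,0)='T' (+7 fires, +6 burnt)
Step 3: cell (5,0)='T' (+5 fires, +7 burnt)
Step 4: cell (5,0)='F' (+6 fires, +5 burnt)
  -> target ignites at step 4
Step 5: cell (5,0)='.' (+5 fires, +6 burnt)
Step 6: cell (5,0)='.' (+3 fires, +5 burnt)
Step 7: cell (5,0)='.' (+0 fires, +3 burnt)
  fire out at step 7

4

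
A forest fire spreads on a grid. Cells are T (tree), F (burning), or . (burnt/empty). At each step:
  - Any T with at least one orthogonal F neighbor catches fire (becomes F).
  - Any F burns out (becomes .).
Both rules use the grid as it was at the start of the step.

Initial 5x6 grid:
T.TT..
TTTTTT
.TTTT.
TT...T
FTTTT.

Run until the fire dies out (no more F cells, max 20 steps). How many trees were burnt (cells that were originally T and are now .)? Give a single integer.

Step 1: +2 fires, +1 burnt (F count now 2)
Step 2: +2 fires, +2 burnt (F count now 2)
Step 3: +2 fires, +2 burnt (F count now 2)
Step 4: +3 fires, +2 burnt (F count now 3)
Step 5: +3 fires, +3 burnt (F count now 3)
Step 6: +4 fires, +3 burnt (F count now 4)
Step 7: +2 fires, +4 burnt (F count now 2)
Step 8: +1 fires, +2 burnt (F count now 1)
Step 9: +0 fires, +1 burnt (F count now 0)
Fire out after step 9
Initially T: 20, now '.': 29
Total burnt (originally-T cells now '.'): 19

Answer: 19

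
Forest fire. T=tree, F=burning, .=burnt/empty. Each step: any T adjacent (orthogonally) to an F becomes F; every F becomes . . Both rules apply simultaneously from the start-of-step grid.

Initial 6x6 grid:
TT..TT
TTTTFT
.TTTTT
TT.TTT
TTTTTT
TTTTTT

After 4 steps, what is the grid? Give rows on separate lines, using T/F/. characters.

Step 1: 4 trees catch fire, 1 burn out
  TT..FT
  TTTF.F
  .TTTFT
  TT.TTT
  TTTTTT
  TTTTTT
Step 2: 5 trees catch fire, 4 burn out
  TT...F
  TTF...
  .TTF.F
  TT.TFT
  TTTTTT
  TTTTTT
Step 3: 5 trees catch fire, 5 burn out
  TT....
  TF....
  .TF...
  TT.F.F
  TTTTFT
  TTTTTT
Step 4: 6 trees catch fire, 5 burn out
  TF....
  F.....
  .F....
  TT....
  TTTF.F
  TTTTFT

TF....
F.....
.F....
TT....
TTTF.F
TTTTFT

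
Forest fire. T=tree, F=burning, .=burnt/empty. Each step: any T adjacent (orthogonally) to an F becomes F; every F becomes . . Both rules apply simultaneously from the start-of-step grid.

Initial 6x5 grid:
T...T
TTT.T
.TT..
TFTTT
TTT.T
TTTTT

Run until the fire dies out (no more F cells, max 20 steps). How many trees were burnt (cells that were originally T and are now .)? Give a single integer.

Answer: 19

Derivation:
Step 1: +4 fires, +1 burnt (F count now 4)
Step 2: +6 fires, +4 burnt (F count now 6)
Step 3: +5 fires, +6 burnt (F count now 5)
Step 4: +3 fires, +5 burnt (F count now 3)
Step 5: +1 fires, +3 burnt (F count now 1)
Step 6: +0 fires, +1 burnt (F count now 0)
Fire out after step 6
Initially T: 21, now '.': 28
Total burnt (originally-T cells now '.'): 19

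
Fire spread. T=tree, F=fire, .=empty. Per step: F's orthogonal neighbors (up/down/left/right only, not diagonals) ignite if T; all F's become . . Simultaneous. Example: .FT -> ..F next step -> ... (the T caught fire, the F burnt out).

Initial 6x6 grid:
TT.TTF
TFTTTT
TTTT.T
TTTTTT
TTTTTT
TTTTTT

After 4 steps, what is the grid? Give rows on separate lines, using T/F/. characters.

Step 1: 6 trees catch fire, 2 burn out
  TF.TF.
  F.FTTF
  TFTT.T
  TTTTTT
  TTTTTT
  TTTTTT
Step 2: 8 trees catch fire, 6 burn out
  F..F..
  ...FF.
  F.FT.F
  TFTTTT
  TTTTTT
  TTTTTT
Step 3: 5 trees catch fire, 8 burn out
  ......
  ......
  ...F..
  F.FTTF
  TFTTTT
  TTTTTT
Step 4: 6 trees catch fire, 5 burn out
  ......
  ......
  ......
  ...FF.
  F.FTTF
  TFTTTT

......
......
......
...FF.
F.FTTF
TFTTTT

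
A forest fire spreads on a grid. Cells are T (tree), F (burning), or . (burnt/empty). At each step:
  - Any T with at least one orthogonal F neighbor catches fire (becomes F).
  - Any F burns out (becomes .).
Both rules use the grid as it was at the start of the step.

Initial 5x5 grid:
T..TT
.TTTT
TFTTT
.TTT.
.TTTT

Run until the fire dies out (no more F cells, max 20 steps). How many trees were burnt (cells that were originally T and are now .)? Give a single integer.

Step 1: +4 fires, +1 burnt (F count now 4)
Step 2: +4 fires, +4 burnt (F count now 4)
Step 3: +4 fires, +4 burnt (F count now 4)
Step 4: +3 fires, +4 burnt (F count now 3)
Step 5: +2 fires, +3 burnt (F count now 2)
Step 6: +0 fires, +2 burnt (F count now 0)
Fire out after step 6
Initially T: 18, now '.': 24
Total burnt (originally-T cells now '.'): 17

Answer: 17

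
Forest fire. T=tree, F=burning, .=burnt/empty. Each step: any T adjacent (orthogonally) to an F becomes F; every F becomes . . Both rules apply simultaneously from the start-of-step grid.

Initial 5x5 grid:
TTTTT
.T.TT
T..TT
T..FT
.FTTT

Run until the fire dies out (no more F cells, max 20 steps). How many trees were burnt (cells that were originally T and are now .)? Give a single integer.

Step 1: +4 fires, +2 burnt (F count now 4)
Step 2: +3 fires, +4 burnt (F count now 3)
Step 3: +2 fires, +3 burnt (F count now 2)
Step 4: +2 fires, +2 burnt (F count now 2)
Step 5: +1 fires, +2 burnt (F count now 1)
Step 6: +2 fires, +1 burnt (F count now 2)
Step 7: +0 fires, +2 burnt (F count now 0)
Fire out after step 7
Initially T: 16, now '.': 23
Total burnt (originally-T cells now '.'): 14

Answer: 14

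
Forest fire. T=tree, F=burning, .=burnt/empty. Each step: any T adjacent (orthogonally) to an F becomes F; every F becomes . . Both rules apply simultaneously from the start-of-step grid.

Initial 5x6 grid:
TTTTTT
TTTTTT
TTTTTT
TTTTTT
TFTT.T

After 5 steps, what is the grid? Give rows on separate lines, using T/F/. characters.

Step 1: 3 trees catch fire, 1 burn out
  TTTTTT
  TTTTTT
  TTTTTT
  TFTTTT
  F.FT.T
Step 2: 4 trees catch fire, 3 burn out
  TTTTTT
  TTTTTT
  TFTTTT
  F.FTTT
  ...F.T
Step 3: 4 trees catch fire, 4 burn out
  TTTTTT
  TFTTTT
  F.FTTT
  ...FTT
  .....T
Step 4: 5 trees catch fire, 4 burn out
  TFTTTT
  F.FTTT
  ...FTT
  ....FT
  .....T
Step 5: 5 trees catch fire, 5 burn out
  F.FTTT
  ...FTT
  ....FT
  .....F
  .....T

F.FTTT
...FTT
....FT
.....F
.....T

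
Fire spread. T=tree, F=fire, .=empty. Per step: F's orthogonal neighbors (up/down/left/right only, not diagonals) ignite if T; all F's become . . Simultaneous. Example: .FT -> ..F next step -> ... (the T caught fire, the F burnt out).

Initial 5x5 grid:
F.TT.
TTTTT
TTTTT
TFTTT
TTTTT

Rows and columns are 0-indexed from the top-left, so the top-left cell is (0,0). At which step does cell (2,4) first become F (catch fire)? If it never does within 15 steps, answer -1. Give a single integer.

Step 1: cell (2,4)='T' (+5 fires, +2 burnt)
Step 2: cell (2,4)='T' (+6 fires, +5 burnt)
Step 3: cell (2,4)='T' (+4 fires, +6 burnt)
Step 4: cell (2,4)='F' (+4 fires, +4 burnt)
  -> target ignites at step 4
Step 5: cell (2,4)='.' (+2 fires, +4 burnt)
Step 6: cell (2,4)='.' (+0 fires, +2 burnt)
  fire out at step 6

4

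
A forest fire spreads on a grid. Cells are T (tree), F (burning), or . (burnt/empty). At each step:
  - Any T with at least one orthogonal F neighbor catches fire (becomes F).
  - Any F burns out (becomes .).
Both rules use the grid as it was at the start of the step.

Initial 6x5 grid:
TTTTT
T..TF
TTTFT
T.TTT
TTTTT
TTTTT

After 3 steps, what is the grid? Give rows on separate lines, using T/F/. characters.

Step 1: 5 trees catch fire, 2 burn out
  TTTTF
  T..F.
  TTF.F
  T.TFT
  TTTTT
  TTTTT
Step 2: 5 trees catch fire, 5 burn out
  TTTF.
  T....
  TF...
  T.F.F
  TTTFT
  TTTTT
Step 3: 5 trees catch fire, 5 burn out
  TTF..
  T....
  F....
  T....
  TTF.F
  TTTFT

TTF..
T....
F....
T....
TTF.F
TTTFT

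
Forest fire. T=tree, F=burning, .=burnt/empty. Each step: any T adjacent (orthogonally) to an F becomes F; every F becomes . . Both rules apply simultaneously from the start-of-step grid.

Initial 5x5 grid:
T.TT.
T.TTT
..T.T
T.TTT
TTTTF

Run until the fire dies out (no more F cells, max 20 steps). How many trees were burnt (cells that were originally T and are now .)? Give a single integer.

Answer: 15

Derivation:
Step 1: +2 fires, +1 burnt (F count now 2)
Step 2: +3 fires, +2 burnt (F count now 3)
Step 3: +3 fires, +3 burnt (F count now 3)
Step 4: +3 fires, +3 burnt (F count now 3)
Step 5: +3 fires, +3 burnt (F count now 3)
Step 6: +1 fires, +3 burnt (F count now 1)
Step 7: +0 fires, +1 burnt (F count now 0)
Fire out after step 7
Initially T: 17, now '.': 23
Total burnt (originally-T cells now '.'): 15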